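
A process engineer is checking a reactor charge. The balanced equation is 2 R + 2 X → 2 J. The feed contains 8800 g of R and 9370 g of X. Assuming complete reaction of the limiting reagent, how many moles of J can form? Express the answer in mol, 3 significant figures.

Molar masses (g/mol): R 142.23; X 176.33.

53.1 mol

n(R) = 8800 / 142.23 = 61.87 mol
n(X) = 9370 / 176.33 = 53.14 mol
n/ν for R = 61.87/2 = 30.94
n/ν for X = 53.14/2 = 26.57
Smallest n/ν is X → limiting reagent.
n(J) = (2/2) × 53.14 = 53.14 mol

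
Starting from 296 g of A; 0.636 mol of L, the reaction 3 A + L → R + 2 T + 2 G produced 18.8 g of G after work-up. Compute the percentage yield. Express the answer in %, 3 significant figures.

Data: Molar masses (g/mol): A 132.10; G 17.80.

n(A) = 296.0 / 132.10 = 2.241 mol
n(L) = 0.6360 mol
n/ν → A: 0.7470, L: 0.6360; L is limiting.
theoretical n(G) = (2/1) × 0.6360 = 1.272 mol → 22.64 g
% yield = 18.8 / 22.64 × 100 = 83.04 %

83.0 %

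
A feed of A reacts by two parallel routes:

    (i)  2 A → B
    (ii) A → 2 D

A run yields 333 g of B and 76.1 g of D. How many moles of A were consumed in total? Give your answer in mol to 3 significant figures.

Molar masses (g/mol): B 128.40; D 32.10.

6.37 mol

n(B) = 333 / 128.40 = 2.593 mol
n(D) = 76.1 / 32.10 = 2.371 mol
n(A) via (i) = (2/1)×2.593 = 5.186 mol
n(A) via (ii) = (1/2)×2.371 = 1.186 mol
total n(A) = 5.186 + 1.186 = 6.372 mol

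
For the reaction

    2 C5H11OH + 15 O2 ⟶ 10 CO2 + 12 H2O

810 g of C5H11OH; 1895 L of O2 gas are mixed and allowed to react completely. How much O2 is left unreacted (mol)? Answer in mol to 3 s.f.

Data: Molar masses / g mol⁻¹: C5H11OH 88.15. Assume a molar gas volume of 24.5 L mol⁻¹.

8.43 mol

n(C5H11OH) = 810.0 / 88.15 = 9.189 mol
n(O2) = 1895 / 24.5 = 77.35 mol
n/ν → C5H11OH: 4.595, O2: 5.157; C5H11OH is limiting.
O2 consumed = (15/2) × 9.189 = 68.92 mol
O2 remaining = 77.35 − 68.92 = 8.430 mol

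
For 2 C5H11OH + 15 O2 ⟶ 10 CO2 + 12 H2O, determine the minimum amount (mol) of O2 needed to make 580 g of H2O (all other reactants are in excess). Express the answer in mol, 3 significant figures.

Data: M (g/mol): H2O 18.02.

n(H2O) = 580 / 18.02 = 32.19 mol
n(O2) = (15/12) × 32.19 = 40.24 mol

40.2 mol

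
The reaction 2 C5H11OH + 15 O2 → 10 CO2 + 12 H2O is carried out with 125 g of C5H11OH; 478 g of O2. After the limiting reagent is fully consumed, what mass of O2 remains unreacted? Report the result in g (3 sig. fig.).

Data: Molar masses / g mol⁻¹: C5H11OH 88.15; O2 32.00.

n(C5H11OH) = 125.0 / 88.15 = 1.418 mol
n(O2) = 478.0 / 32.00 = 14.94 mol
n/ν for C5H11OH = 1.418/2 = 0.7090
n/ν for O2 = 14.94/15 = 0.9960
Smallest n/ν is C5H11OH → limiting reagent.
O2 consumed = (15/2) × 1.418 = 10.64 mol
O2 remaining = 14.94 − 10.64 = 4.300 mol
mass = 4.300 × 32.00 = 137.6 g

138 g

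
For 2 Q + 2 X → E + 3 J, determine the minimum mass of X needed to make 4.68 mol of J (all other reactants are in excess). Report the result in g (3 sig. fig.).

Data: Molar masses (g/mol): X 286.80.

895 g

n(J) = 4.680 mol
n(X) = (2/3) × 4.680 = 3.120 mol
mass = 3.120 × 286.80 = 894.8 g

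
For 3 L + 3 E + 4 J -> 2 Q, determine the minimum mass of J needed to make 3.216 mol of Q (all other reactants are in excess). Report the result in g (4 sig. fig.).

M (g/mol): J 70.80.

455.4 g

n(Q) = 3.216 mol
n(J) = (4/2) × 3.216 = 6.432 mol
mass = 6.432 × 70.80 = 455.4 g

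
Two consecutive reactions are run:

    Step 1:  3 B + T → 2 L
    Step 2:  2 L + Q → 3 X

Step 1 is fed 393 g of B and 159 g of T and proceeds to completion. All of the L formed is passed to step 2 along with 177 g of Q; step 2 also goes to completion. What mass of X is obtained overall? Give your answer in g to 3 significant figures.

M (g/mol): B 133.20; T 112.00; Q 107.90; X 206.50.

609 g

Step 1:
n(B) = 393.0 / 133.20 = 2.950 mol
n(T) = 159.0 / 112.00 = 1.420 mol
n/ν for B = 2.950/3 = 0.9833
n/ν for T = 1.420/1 = 1.420
Smallest n/ν is B → limiting reagent.
n(L) produced = (2/3) × 2.950 = 1.967 mol
Step 2:
n(L) available = 1.967 mol
n(Q) = 177.0 / 107.90 = 1.640 mol
n/ν for L = 1.967/2 = 0.9835
n/ν for Q = 1.640/1 = 1.640
Smallest n/ν is L → limiting reagent.
n(X) = (3/2) × 1.967 = 2.951 mol
mass = 2.951 × 206.50 = 609.4 g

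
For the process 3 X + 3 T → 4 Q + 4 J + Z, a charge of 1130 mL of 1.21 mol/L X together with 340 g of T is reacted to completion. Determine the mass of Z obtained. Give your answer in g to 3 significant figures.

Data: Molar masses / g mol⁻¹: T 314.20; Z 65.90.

23.8 g

n(X) = 1.21 × 1130/1000 = 1.367 mol
n(T) = 340.0 / 314.20 = 1.082 mol
n/ν for X = 1.367/3 = 0.4557
n/ν for T = 1.082/3 = 0.3607
Smallest n/ν is T → limiting reagent.
n(Z) = (1/3) × 1.082 = 0.3607 mol
mass = 0.3607 × 65.90 = 23.77 g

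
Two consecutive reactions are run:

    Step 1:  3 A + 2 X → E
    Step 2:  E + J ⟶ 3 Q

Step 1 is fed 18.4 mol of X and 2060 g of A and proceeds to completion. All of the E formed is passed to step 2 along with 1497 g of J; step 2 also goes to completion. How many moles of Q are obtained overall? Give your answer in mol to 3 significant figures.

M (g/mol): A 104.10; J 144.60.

19.8 mol

Step 1:
n(X) = 18.40 mol
n(A) = 2060 / 104.10 = 19.79 mol
n/ν for X = 18.40/2 = 9.200
n/ν for A = 19.79/3 = 6.597
Smallest n/ν is A → limiting reagent.
n(E) produced = (1/3) × 19.79 = 6.597 mol
Step 2:
n(E) available = 6.597 mol
n(J) = 1497 / 144.60 = 10.35 mol
n/ν for E = 6.597/1 = 6.597
n/ν for J = 10.35/1 = 10.35
Smallest n/ν is E → limiting reagent.
n(Q) = (3/1) × 6.597 = 19.79 mol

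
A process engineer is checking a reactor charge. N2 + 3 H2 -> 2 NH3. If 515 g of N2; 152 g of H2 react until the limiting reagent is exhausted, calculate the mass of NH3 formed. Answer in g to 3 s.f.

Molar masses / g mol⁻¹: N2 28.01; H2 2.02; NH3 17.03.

626 g

n(N2) = 515.0 / 28.01 = 18.39 mol
n(H2) = 152.0 / 2.02 = 75.25 mol
n/ν → N2: 18.39, H2: 25.08; N2 is limiting.
n(NH3) = (2/1) × 18.39 = 36.78 mol
mass = 36.78 × 17.03 = 626.4 g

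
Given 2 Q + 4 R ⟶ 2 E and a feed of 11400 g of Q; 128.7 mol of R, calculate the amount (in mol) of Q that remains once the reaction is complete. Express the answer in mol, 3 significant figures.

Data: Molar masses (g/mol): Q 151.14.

n(Q) = 11400 / 151.14 = 75.43 mol
n(R) = 128.7 mol
n/ν for Q = 75.43/2 = 37.72
n/ν for R = 128.7/4 = 32.18
Smallest n/ν is R → limiting reagent.
Q consumed = (2/4) × 128.7 = 64.35 mol
Q remaining = 75.43 − 64.35 = 11.08 mol

11.1 mol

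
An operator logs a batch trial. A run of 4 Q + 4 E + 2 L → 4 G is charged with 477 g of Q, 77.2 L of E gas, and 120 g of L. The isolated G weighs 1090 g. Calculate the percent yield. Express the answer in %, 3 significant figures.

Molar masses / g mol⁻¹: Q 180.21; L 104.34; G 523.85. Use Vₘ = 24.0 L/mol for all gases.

n(Q) = 477.0 / 180.21 = 2.647 mol
n(E) = 77.20 / 24.0 = 3.217 mol
n(L) = 120.0 / 104.34 = 1.150 mol
n/ν for Q = 2.647/4 = 0.6618
n/ν for E = 3.217/4 = 0.8043
n/ν for L = 1.150/2 = 0.5750
Smallest n/ν is L → limiting reagent.
theoretical n(G) = (4/2) × 1.150 = 2.300 mol → 1205 g
% yield = 1090 / 1205 × 100 = 90.46 %

90.5 %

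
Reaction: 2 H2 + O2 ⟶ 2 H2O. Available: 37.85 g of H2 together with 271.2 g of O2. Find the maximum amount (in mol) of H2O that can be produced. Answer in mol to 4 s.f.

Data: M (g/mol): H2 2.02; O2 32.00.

n(H2) = 37.85 / 2.02 = 18.74 mol
n(O2) = 271.2 / 32.00 = 8.475 mol
n/ν for H2 = 18.74/2 = 9.370
n/ν for O2 = 8.475/1 = 8.475
Smallest n/ν is O2 → limiting reagent.
n(H2O) = (2/1) × 8.475 = 16.95 mol

16.95 mol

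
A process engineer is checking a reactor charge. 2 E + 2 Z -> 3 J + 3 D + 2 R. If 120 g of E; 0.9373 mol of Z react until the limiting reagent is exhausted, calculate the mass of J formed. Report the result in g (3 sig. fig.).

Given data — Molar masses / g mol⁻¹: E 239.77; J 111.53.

n(E) = 120.0 / 239.77 = 0.5005 mol
n(Z) = 0.9373 mol
n/ν → E: 0.2503, Z: 0.4687; E is limiting.
n(J) = (3/2) × 0.5005 = 0.7508 mol
mass = 0.7508 × 111.53 = 83.74 g

83.7 g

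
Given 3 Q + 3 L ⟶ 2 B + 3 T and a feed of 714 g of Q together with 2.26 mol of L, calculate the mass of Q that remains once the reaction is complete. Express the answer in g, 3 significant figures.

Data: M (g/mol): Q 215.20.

228 g

n(Q) = 714.0 / 215.20 = 3.318 mol
n(L) = 2.260 mol
n/ν for Q = 3.318/3 = 1.106
n/ν for L = 2.260/3 = 0.7533
Smallest n/ν is L → limiting reagent.
Q consumed = (3/3) × 2.260 = 2.260 mol
Q remaining = 3.318 − 2.260 = 1.058 mol
mass = 1.058 × 215.20 = 227.7 g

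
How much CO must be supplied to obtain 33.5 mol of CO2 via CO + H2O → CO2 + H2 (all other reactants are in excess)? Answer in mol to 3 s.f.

33.5 mol

n(CO2) = 33.50 mol
n(CO) = (1/1) × 33.50 = 33.50 mol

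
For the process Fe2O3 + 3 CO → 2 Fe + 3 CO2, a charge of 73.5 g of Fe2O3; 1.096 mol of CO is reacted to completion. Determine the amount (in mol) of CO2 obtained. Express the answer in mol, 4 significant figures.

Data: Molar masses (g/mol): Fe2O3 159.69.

1.096 mol

n(Fe2O3) = 73.50 / 159.69 = 0.4603 mol
n(CO) = 1.096 mol
n/ν → Fe2O3: 0.4603, CO: 0.3653; CO is limiting.
n(CO2) = (3/3) × 1.096 = 1.096 mol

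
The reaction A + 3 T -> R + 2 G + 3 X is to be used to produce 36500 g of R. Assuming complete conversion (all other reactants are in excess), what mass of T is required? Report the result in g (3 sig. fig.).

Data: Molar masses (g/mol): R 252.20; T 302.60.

131000 g

n(R) = 36500 / 252.20 = 144.7 mol
n(T) = (3/1) × 144.7 = 434.1 mol
mass = 434.1 × 302.60 = 131400 g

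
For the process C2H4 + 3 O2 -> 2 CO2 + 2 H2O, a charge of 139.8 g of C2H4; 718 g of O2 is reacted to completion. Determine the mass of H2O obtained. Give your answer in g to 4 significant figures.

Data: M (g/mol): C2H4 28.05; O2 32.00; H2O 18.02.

179.6 g

n(C2H4) = 139.8 / 28.05 = 4.984 mol
n(O2) = 718.0 / 32.00 = 22.44 mol
n/ν for C2H4 = 4.984/1 = 4.984
n/ν for O2 = 22.44/3 = 7.480
Smallest n/ν is C2H4 → limiting reagent.
n(H2O) = (2/1) × 4.984 = 9.968 mol
mass = 9.968 × 18.02 = 179.6 g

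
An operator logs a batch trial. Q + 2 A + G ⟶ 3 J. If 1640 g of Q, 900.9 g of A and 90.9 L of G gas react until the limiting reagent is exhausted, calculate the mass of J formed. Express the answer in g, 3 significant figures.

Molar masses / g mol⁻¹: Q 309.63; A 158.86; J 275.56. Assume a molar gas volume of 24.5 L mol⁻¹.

n(Q) = 1640 / 309.63 = 5.297 mol
n(A) = 900.9 / 158.86 = 5.671 mol
n(G) = 90.90 / 24.5 = 3.710 mol
n/ν for Q = 5.297/1 = 5.297
n/ν for A = 5.671/2 = 2.836
n/ν for G = 3.710/1 = 3.710
Smallest n/ν is A → limiting reagent.
n(J) = (3/2) × 5.671 = 8.507 mol
mass = 8.507 × 275.56 = 2344 g

2340 g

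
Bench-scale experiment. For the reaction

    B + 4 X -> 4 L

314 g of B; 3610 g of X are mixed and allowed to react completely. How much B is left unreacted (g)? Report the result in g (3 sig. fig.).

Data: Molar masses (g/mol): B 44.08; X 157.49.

61.4 g

n(B) = 314.0 / 44.08 = 7.123 mol
n(X) = 3610 / 157.49 = 22.92 mol
n/ν → B: 7.123, X: 5.730; X is limiting.
B consumed = (1/4) × 22.92 = 5.730 mol
B remaining = 7.123 − 5.730 = 1.393 mol
mass = 1.393 × 44.08 = 61.40 g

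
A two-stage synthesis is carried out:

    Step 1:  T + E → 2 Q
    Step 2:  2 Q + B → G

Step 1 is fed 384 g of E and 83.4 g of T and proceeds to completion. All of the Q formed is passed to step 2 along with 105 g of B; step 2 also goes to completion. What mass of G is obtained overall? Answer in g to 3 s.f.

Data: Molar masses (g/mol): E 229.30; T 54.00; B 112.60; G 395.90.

369 g

Step 1:
n(E) = 384.0 / 229.30 = 1.675 mol
n(T) = 83.40 / 54.00 = 1.544 mol
n/ν for E = 1.675/1 = 1.675
n/ν for T = 1.544/1 = 1.544
Smallest n/ν is T → limiting reagent.
n(Q) produced = (2/1) × 1.544 = 3.088 mol
Step 2:
n(Q) available = 3.088 mol
n(B) = 105.0 / 112.60 = 0.9325 mol
n/ν for Q = 3.088/2 = 1.544
n/ν for B = 0.9325/1 = 0.9325
Smallest n/ν is B → limiting reagent.
n(G) = (1/1) × 0.9325 = 0.9325 mol
mass = 0.9325 × 395.90 = 369.2 g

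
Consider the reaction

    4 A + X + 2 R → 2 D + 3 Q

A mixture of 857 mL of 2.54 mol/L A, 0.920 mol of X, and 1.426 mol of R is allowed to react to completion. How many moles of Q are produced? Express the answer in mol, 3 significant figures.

1.63 mol

n(A) = 2.54 × 857.0/1000 = 2.177 mol
n(X) = 0.9200 mol
n(R) = 1.426 mol
n/ν → A: 0.5443, X: 0.9200, R: 0.7130; A is limiting.
n(Q) = (3/4) × 2.177 = 1.633 mol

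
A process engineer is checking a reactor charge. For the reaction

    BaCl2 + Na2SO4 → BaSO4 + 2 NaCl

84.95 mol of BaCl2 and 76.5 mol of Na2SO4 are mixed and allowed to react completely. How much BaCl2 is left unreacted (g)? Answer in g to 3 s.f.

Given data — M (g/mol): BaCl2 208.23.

n(BaCl2) = 84.95 mol
n(Na2SO4) = 76.50 mol
n/ν → BaCl2: 84.95, Na2SO4: 76.50; Na2SO4 is limiting.
BaCl2 consumed = (1/1) × 76.50 = 76.50 mol
BaCl2 remaining = 84.95 − 76.50 = 8.450 mol
mass = 8.450 × 208.23 = 1760 g

1760 g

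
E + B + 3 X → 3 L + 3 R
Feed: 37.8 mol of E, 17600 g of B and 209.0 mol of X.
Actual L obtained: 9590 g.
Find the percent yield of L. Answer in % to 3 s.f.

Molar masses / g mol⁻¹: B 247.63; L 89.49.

94.5 %

n(E) = 37.80 mol
n(B) = 17600 / 247.63 = 71.07 mol
n(X) = 209.0 mol
n/ν for E = 37.80/1 = 37.80
n/ν for B = 71.07/1 = 71.07
n/ν for X = 209.0/3 = 69.67
Smallest n/ν is E → limiting reagent.
theoretical n(L) = (3/1) × 37.80 = 113.4 mol → 10150 g
% yield = 9590 / 10150 × 100 = 94.48 %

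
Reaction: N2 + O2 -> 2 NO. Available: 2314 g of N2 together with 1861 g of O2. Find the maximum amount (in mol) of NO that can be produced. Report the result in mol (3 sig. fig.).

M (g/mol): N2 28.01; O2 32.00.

n(N2) = 2314 / 28.01 = 82.61 mol
n(O2) = 1861 / 32.00 = 58.16 mol
n/ν → N2: 82.61, O2: 58.16; O2 is limiting.
n(NO) = (2/1) × 58.16 = 116.3 mol

116 mol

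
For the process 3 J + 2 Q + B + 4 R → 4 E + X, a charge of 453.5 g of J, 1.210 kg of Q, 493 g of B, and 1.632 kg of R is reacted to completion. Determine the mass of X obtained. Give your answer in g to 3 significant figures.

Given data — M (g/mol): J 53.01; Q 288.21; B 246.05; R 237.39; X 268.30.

n(J) = 453.5 / 53.01 = 8.555 mol
n(Q) = 1.210×1000 / 288.21 = 4.198 mol
n(B) = 493.0 / 246.05 = 2.004 mol
n(R) = 1.632×1000 / 237.39 = 6.875 mol
n/ν for J = 8.555/3 = 2.852
n/ν for Q = 4.198/2 = 2.099
n/ν for B = 2.004/1 = 2.004
n/ν for R = 6.875/4 = 1.719
Smallest n/ν is R → limiting reagent.
n(X) = (1/4) × 6.875 = 1.719 mol
mass = 1.719 × 268.30 = 461.2 g

461 g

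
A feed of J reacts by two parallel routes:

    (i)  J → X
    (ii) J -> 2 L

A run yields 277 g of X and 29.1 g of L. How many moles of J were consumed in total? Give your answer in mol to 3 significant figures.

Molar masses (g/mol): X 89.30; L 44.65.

3.43 mol

n(X) = 277 / 89.30 = 3.102 mol
n(L) = 29.1 / 44.65 = 0.6517 mol
n(J) via (i) = (1/1)×3.102 = 3.102 mol
n(J) via (ii) = (1/2)×0.6517 = 0.3259 mol
total n(J) = 3.102 + 0.3259 = 3.428 mol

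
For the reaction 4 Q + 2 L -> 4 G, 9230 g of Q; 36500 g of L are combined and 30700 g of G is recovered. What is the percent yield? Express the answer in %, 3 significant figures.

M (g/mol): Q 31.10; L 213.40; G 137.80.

n(Q) = 9230 / 31.10 = 296.8 mol
n(L) = 36500 / 213.40 = 171.0 mol
n/ν for Q = 296.8/4 = 74.20
n/ν for L = 171.0/2 = 85.50
Smallest n/ν is Q → limiting reagent.
theoretical n(G) = (4/4) × 296.8 = 296.8 mol → 40900 g
% yield = 30700 / 40900 × 100 = 75.06 %

75.1 %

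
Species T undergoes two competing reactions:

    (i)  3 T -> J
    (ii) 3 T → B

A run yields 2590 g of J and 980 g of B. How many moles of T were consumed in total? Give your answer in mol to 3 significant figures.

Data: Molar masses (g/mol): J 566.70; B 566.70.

n(J) = 2590 / 566.70 = 4.570 mol
n(B) = 980 / 566.70 = 1.729 mol
n(T) via (i) = (3/1)×4.570 = 13.71 mol
n(T) via (ii) = (3/1)×1.729 = 5.187 mol
total n(T) = 13.71 + 5.187 = 18.90 mol

18.9 mol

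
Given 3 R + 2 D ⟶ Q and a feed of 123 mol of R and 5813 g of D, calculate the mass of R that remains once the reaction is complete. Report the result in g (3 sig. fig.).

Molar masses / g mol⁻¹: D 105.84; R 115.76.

4700 g

n(R) = 123.0 mol
n(D) = 5813 / 105.84 = 54.92 mol
n/ν for R = 123.0/3 = 41.00
n/ν for D = 54.92/2 = 27.46
Smallest n/ν is D → limiting reagent.
R consumed = (3/2) × 54.92 = 82.38 mol
R remaining = 123.0 − 82.38 = 40.62 mol
mass = 40.62 × 115.76 = 4702 g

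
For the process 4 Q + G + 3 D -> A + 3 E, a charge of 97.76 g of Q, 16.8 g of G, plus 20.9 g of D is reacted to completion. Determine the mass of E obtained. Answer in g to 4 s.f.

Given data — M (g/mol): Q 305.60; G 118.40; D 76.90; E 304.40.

n(Q) = 97.76 / 305.60 = 0.3199 mol
n(G) = 16.80 / 118.40 = 0.1419 mol
n(D) = 20.90 / 76.90 = 0.2718 mol
n/ν → Q: 0.07998, G: 0.1419, D: 0.09060; Q is limiting.
n(E) = (3/4) × 0.3199 = 0.2399 mol
mass = 0.2399 × 304.40 = 73.03 g

73.03 g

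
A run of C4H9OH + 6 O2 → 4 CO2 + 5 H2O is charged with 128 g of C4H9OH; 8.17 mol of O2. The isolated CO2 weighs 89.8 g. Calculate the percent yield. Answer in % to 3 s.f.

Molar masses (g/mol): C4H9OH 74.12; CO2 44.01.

37.5 %

n(C4H9OH) = 128.0 / 74.12 = 1.727 mol
n(O2) = 8.170 mol
n/ν for C4H9OH = 1.727/1 = 1.727
n/ν for O2 = 8.170/6 = 1.362
Smallest n/ν is O2 → limiting reagent.
theoretical n(CO2) = (4/6) × 8.170 = 5.447 mol → 239.7 g
% yield = 89.8 / 239.7 × 100 = 37.46 %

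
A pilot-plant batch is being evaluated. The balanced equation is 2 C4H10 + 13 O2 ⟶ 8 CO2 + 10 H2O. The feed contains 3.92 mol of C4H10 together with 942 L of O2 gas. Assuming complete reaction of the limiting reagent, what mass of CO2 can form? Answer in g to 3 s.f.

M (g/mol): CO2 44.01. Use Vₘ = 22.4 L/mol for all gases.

690 g

n(C4H10) = 3.920 mol
n(O2) = 942.0 / 22.4 = 42.05 mol
n/ν for C4H10 = 3.920/2 = 1.960
n/ν for O2 = 42.05/13 = 3.235
Smallest n/ν is C4H10 → limiting reagent.
n(CO2) = (8/2) × 3.920 = 15.68 mol
mass = 15.68 × 44.01 = 690.1 g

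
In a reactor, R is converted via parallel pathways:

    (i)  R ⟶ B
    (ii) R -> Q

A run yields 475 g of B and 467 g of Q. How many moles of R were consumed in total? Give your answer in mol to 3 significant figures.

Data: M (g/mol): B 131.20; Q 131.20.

n(B) = 475 / 131.20 = 3.620 mol
n(Q) = 467 / 131.20 = 3.559 mol
n(R) via (i) = (1/1)×3.620 = 3.620 mol
n(R) via (ii) = (1/1)×3.559 = 3.559 mol
total n(R) = 3.620 + 3.559 = 7.179 mol

7.18 mol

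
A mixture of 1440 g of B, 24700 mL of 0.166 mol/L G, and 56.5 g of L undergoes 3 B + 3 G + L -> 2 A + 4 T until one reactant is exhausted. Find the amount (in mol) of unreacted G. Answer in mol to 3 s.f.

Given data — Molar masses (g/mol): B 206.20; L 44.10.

n(B) = 1440 / 206.20 = 6.984 mol
n(G) = 0.166 × 24700/1000 = 4.100 mol
n(L) = 56.50 / 44.10 = 1.281 mol
n/ν → B: 2.328, G: 1.367, L: 1.281; L is limiting.
G consumed = (3/1) × 1.281 = 3.843 mol
G remaining = 4.100 − 3.843 = 0.2570 mol

0.257 mol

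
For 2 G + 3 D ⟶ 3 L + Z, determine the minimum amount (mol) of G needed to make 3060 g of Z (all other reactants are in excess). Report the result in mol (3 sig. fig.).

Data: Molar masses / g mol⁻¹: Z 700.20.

n(Z) = 3060 / 700.20 = 4.370 mol
n(G) = (2/1) × 4.370 = 8.740 mol

8.74 mol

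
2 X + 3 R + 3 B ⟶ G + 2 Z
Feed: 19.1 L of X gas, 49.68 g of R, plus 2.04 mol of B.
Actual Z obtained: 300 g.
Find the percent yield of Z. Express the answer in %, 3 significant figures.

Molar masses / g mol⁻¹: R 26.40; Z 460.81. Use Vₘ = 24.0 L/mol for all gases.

n(X) = 19.10 / 24.0 = 0.7958 mol
n(R) = 49.68 / 26.40 = 1.882 mol
n(B) = 2.040 mol
n/ν for X = 0.7958/2 = 0.3979
n/ν for R = 1.882/3 = 0.6273
n/ν for B = 2.040/3 = 0.6800
Smallest n/ν is X → limiting reagent.
theoretical n(Z) = (2/2) × 0.7958 = 0.7958 mol → 366.7 g
% yield = 300 / 366.7 × 100 = 81.81 %

81.8 %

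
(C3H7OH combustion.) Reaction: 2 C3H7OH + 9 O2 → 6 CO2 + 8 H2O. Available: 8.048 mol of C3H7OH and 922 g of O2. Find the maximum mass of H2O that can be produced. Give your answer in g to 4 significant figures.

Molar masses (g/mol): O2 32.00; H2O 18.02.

n(C3H7OH) = 8.048 mol
n(O2) = 922.0 / 32.00 = 28.81 mol
n/ν → C3H7OH: 4.024, O2: 3.201; O2 is limiting.
n(H2O) = (8/9) × 28.81 = 25.61 mol
mass = 25.61 × 18.02 = 461.5 g

461.5 g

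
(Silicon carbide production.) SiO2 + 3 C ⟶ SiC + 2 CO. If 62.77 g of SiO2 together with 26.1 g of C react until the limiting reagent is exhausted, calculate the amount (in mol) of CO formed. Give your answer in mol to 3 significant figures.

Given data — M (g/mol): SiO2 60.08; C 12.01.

1.45 mol

n(SiO2) = 62.77 / 60.08 = 1.045 mol
n(C) = 26.10 / 12.01 = 2.173 mol
n/ν → SiO2: 1.045, C: 0.7243; C is limiting.
n(CO) = (2/3) × 2.173 = 1.449 mol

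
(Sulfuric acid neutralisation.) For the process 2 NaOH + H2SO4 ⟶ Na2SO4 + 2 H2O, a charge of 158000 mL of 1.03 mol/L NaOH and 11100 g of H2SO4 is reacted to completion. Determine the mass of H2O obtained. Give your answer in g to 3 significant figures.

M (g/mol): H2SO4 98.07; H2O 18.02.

2930 g

n(NaOH) = 1.03 × 158000/1000 = 162.7 mol
n(H2SO4) = 11100 / 98.07 = 113.2 mol
n/ν for NaOH = 162.7/2 = 81.35
n/ν for H2SO4 = 113.2/1 = 113.2
Smallest n/ν is NaOH → limiting reagent.
n(H2O) = (2/2) × 162.7 = 162.7 mol
mass = 162.7 × 18.02 = 2932 g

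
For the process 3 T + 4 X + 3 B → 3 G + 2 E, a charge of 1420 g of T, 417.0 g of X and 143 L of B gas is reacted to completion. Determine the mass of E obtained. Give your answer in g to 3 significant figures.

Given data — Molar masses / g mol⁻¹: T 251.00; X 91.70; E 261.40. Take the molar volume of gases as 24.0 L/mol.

594 g

n(T) = 1420 / 251.00 = 5.657 mol
n(X) = 417.0 / 91.70 = 4.547 mol
n(B) = 143.0 / 24.0 = 5.958 mol
n/ν → T: 1.886, X: 1.137, B: 1.986; X is limiting.
n(E) = (2/4) × 4.547 = 2.274 mol
mass = 2.274 × 261.40 = 594.4 g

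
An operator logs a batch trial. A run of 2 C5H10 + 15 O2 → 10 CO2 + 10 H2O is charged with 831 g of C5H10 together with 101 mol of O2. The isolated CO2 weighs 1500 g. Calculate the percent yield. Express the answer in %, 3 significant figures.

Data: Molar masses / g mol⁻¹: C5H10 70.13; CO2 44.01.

n(C5H10) = 831.0 / 70.13 = 11.85 mol
n(O2) = 101.0 mol
n/ν for C5H10 = 11.85/2 = 5.925
n/ν for O2 = 101.0/15 = 6.733
Smallest n/ν is C5H10 → limiting reagent.
theoretical n(CO2) = (10/2) × 11.85 = 59.25 mol → 2608 g
% yield = 1500 / 2608 × 100 = 57.52 %

57.5 %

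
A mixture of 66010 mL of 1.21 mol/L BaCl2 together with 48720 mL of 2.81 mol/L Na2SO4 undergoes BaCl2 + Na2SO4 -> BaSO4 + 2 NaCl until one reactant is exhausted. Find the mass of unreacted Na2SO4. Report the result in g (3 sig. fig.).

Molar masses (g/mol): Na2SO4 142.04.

n(BaCl2) = 1.21 × 66010/1000 = 79.87 mol
n(Na2SO4) = 2.81 × 48720/1000 = 136.9 mol
n/ν for BaCl2 = 79.87/1 = 79.87
n/ν for Na2SO4 = 136.9/1 = 136.9
Smallest n/ν is BaCl2 → limiting reagent.
Na2SO4 consumed = (1/1) × 79.87 = 79.87 mol
Na2SO4 remaining = 136.9 − 79.87 = 57.03 mol
mass = 57.03 × 142.04 = 8101 g

8100 g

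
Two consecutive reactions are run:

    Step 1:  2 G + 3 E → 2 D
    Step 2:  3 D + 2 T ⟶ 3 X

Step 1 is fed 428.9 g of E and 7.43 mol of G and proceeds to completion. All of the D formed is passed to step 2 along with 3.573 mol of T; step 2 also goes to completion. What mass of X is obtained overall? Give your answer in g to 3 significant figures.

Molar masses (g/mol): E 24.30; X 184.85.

Step 1:
n(E) = 428.9 / 24.30 = 17.65 mol
n(G) = 7.430 mol
n/ν for E = 17.65/3 = 5.883
n/ν for G = 7.430/2 = 3.715
Smallest n/ν is G → limiting reagent.
n(D) produced = (2/2) × 7.430 = 7.430 mol
Step 2:
n(D) available = 7.430 mol
n(T) = 3.573 mol
n/ν for D = 7.430/3 = 2.477
n/ν for T = 3.573/2 = 1.787
Smallest n/ν is T → limiting reagent.
n(X) = (3/2) × 3.573 = 5.360 mol
mass = 5.360 × 184.85 = 990.8 g

991 g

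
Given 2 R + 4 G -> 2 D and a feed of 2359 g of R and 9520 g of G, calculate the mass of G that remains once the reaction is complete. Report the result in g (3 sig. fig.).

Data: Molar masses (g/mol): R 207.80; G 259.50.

3630 g

n(R) = 2359 / 207.80 = 11.35 mol
n(G) = 9520 / 259.50 = 36.69 mol
n/ν for R = 11.35/2 = 5.675
n/ν for G = 36.69/4 = 9.173
Smallest n/ν is R → limiting reagent.
G consumed = (4/2) × 11.35 = 22.70 mol
G remaining = 36.69 − 22.70 = 13.99 mol
mass = 13.99 × 259.50 = 3630 g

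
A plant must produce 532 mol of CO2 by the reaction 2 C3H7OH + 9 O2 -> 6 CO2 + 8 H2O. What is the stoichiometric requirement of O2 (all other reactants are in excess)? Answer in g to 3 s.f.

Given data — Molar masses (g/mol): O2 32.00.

n(CO2) = 532.0 mol
n(O2) = (9/6) × 532.0 = 798.0 mol
mass = 798.0 × 32.00 = 25540 g

25500 g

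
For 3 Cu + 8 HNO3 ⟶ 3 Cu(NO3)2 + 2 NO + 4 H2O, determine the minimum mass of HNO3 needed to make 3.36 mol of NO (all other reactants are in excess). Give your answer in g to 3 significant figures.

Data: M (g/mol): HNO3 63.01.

847 g

n(NO) = 3.360 mol
n(HNO3) = (8/2) × 3.360 = 13.44 mol
mass = 13.44 × 63.01 = 846.9 g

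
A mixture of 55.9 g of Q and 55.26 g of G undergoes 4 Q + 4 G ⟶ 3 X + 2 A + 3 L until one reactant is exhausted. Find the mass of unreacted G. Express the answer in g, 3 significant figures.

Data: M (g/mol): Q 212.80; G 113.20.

n(Q) = 55.90 / 212.80 = 0.2627 mol
n(G) = 55.26 / 113.20 = 0.4882 mol
n/ν for Q = 0.2627/4 = 0.06568
n/ν for G = 0.4882/4 = 0.1221
Smallest n/ν is Q → limiting reagent.
G consumed = (4/4) × 0.2627 = 0.2627 mol
G remaining = 0.4882 − 0.2627 = 0.2255 mol
mass = 0.2255 × 113.20 = 25.53 g

25.5 g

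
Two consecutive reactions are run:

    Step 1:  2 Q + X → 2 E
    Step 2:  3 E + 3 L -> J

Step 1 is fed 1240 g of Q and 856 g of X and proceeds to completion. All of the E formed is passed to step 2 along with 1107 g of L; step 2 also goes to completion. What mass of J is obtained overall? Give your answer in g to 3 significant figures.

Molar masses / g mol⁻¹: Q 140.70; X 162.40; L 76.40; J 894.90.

2630 g

Step 1:
n(Q) = 1240 / 140.70 = 8.813 mol
n(X) = 856.0 / 162.40 = 5.271 mol
n/ν for Q = 8.813/2 = 4.407
n/ν for X = 5.271/1 = 5.271
Smallest n/ν is Q → limiting reagent.
n(E) produced = (2/2) × 8.813 = 8.813 mol
Step 2:
n(E) available = 8.813 mol
n(L) = 1107 / 76.40 = 14.49 mol
n/ν for E = 8.813/3 = 2.938
n/ν for L = 14.49/3 = 4.830
Smallest n/ν is E → limiting reagent.
n(J) = (1/3) × 8.813 = 2.938 mol
mass = 2.938 × 894.90 = 2629 g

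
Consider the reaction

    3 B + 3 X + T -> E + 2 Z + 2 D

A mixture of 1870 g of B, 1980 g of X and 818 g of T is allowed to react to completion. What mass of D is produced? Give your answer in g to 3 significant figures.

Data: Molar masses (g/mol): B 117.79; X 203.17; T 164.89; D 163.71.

n(B) = 1870 / 117.79 = 15.88 mol
n(X) = 1980 / 203.17 = 9.746 mol
n(T) = 818.0 / 164.89 = 4.961 mol
n/ν for B = 15.88/3 = 5.293
n/ν for X = 9.746/3 = 3.249
n/ν for T = 4.961/1 = 4.961
Smallest n/ν is X → limiting reagent.
n(D) = (2/3) × 9.746 = 6.497 mol
mass = 6.497 × 163.71 = 1064 g

1060 g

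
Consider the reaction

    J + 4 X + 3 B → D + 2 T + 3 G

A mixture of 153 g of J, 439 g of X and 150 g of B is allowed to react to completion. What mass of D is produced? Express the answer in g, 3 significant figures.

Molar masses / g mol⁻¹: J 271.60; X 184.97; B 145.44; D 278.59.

n(J) = 153.0 / 271.60 = 0.5633 mol
n(X) = 439.0 / 184.97 = 2.373 mol
n(B) = 150.0 / 145.44 = 1.031 mol
n/ν for J = 0.5633/1 = 0.5633
n/ν for X = 2.373/4 = 0.5933
n/ν for B = 1.031/3 = 0.3437
Smallest n/ν is B → limiting reagent.
n(D) = (1/3) × 1.031 = 0.3437 mol
mass = 0.3437 × 278.59 = 95.75 g

95.8 g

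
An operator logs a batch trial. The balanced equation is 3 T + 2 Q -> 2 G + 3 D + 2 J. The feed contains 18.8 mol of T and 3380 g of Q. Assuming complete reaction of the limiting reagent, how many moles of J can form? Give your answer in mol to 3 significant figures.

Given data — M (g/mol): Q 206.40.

12.5 mol

n(T) = 18.80 mol
n(Q) = 3380 / 206.40 = 16.38 mol
n/ν for T = 18.80/3 = 6.267
n/ν for Q = 16.38/2 = 8.190
Smallest n/ν is T → limiting reagent.
n(J) = (2/3) × 18.80 = 12.53 mol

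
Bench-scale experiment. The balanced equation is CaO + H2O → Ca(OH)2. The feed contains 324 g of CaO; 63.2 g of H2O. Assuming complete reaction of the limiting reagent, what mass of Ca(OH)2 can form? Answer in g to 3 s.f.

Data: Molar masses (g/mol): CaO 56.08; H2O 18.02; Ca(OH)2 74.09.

260 g

n(CaO) = 324.0 / 56.08 = 5.777 mol
n(H2O) = 63.20 / 18.02 = 3.507 mol
n/ν for CaO = 5.777/1 = 5.777
n/ν for H2O = 3.507/1 = 3.507
Smallest n/ν is H2O → limiting reagent.
n(Ca(OH)2) = (1/1) × 3.507 = 3.507 mol
mass = 3.507 × 74.09 = 259.8 g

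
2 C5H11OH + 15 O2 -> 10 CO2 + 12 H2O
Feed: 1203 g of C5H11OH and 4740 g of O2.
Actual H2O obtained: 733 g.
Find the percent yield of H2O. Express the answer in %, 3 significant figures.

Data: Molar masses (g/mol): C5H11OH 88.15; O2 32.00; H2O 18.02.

49.7 %

n(C5H11OH) = 1203 / 88.15 = 13.65 mol
n(O2) = 4740 / 32.00 = 148.1 mol
n/ν for C5H11OH = 13.65/2 = 6.825
n/ν for O2 = 148.1/15 = 9.873
Smallest n/ν is C5H11OH → limiting reagent.
theoretical n(H2O) = (12/2) × 13.65 = 81.90 mol → 1476 g
% yield = 733 / 1476 × 100 = 49.66 %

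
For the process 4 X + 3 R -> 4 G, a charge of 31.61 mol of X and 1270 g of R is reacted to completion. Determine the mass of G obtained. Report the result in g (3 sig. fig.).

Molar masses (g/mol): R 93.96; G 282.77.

n(X) = 31.61 mol
n(R) = 1270 / 93.96 = 13.52 mol
n/ν for X = 31.61/4 = 7.903
n/ν for R = 13.52/3 = 4.507
Smallest n/ν is R → limiting reagent.
n(G) = (4/3) × 13.52 = 18.03 mol
mass = 18.03 × 282.77 = 5098 g

5100 g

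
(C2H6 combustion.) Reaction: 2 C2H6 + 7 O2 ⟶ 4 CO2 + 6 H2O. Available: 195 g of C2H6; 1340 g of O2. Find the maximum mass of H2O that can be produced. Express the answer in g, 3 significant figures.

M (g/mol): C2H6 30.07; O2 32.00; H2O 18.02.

351 g

n(C2H6) = 195.0 / 30.07 = 6.485 mol
n(O2) = 1340 / 32.00 = 41.88 mol
n/ν for C2H6 = 6.485/2 = 3.243
n/ν for O2 = 41.88/7 = 5.983
Smallest n/ν is C2H6 → limiting reagent.
n(H2O) = (6/2) × 6.485 = 19.46 mol
mass = 19.46 × 18.02 = 350.7 g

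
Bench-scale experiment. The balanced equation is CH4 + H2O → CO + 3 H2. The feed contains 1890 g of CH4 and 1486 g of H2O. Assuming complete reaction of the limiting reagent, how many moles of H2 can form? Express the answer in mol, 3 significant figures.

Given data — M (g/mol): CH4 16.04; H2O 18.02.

247 mol

n(CH4) = 1890 / 16.04 = 117.8 mol
n(H2O) = 1486 / 18.02 = 82.46 mol
n/ν for CH4 = 117.8/1 = 117.8
n/ν for H2O = 82.46/1 = 82.46
Smallest n/ν is H2O → limiting reagent.
n(H2) = (3/1) × 82.46 = 247.4 mol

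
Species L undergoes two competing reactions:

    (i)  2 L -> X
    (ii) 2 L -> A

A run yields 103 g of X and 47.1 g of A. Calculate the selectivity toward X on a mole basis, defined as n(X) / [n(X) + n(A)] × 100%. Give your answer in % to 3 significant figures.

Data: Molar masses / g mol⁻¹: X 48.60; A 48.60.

68.6 %

n(X) = 103 / 48.60 = 2.119 mol
n(A) = 47.1 / 48.60 = 0.9691 mol
selectivity = 2.119/(2.119+0.9691) × 100 = 68.62 %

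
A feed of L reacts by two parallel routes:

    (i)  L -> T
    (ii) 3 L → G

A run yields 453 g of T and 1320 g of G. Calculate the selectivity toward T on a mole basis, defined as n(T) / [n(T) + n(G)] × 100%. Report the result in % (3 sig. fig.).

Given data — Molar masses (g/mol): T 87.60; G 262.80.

50.7 %

n(T) = 453 / 87.60 = 5.171 mol
n(G) = 1320 / 262.80 = 5.023 mol
selectivity = 5.171/(5.171+5.023) × 100 = 50.73 %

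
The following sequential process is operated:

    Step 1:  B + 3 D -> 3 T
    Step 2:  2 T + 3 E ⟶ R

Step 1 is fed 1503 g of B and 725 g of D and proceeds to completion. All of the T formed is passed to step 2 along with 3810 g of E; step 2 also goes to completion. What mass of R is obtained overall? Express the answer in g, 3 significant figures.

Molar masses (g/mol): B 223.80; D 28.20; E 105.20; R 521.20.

Step 1:
n(B) = 1503 / 223.80 = 6.716 mol
n(D) = 725.0 / 28.20 = 25.71 mol
n/ν → B: 6.716, D: 8.570; B is limiting.
n(T) produced = (3/1) × 6.716 = 20.15 mol
Step 2:
n(T) available = 20.15 mol
n(E) = 3810 / 105.20 = 36.22 mol
n/ν → T: 10.08, E: 12.07; T is limiting.
n(R) = (1/2) × 20.15 = 10.08 mol
mass = 10.08 × 521.20 = 5254 g

5250 g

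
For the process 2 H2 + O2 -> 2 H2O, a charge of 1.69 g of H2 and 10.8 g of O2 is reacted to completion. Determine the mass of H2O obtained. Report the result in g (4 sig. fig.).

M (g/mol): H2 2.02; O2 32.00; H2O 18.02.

12.16 g

n(H2) = 1.690 / 2.02 = 0.8366 mol
n(O2) = 10.80 / 32.00 = 0.3375 mol
n/ν → H2: 0.4183, O2: 0.3375; O2 is limiting.
n(H2O) = (2/1) × 0.3375 = 0.6750 mol
mass = 0.6750 × 18.02 = 12.16 g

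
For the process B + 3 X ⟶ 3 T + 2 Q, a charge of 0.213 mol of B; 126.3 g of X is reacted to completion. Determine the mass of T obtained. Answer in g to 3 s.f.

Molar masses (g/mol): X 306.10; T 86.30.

n(B) = 0.2130 mol
n(X) = 126.3 / 306.10 = 0.4126 mol
n/ν → B: 0.2130, X: 0.1375; X is limiting.
n(T) = (3/3) × 0.4126 = 0.4126 mol
mass = 0.4126 × 86.30 = 35.61 g

35.6 g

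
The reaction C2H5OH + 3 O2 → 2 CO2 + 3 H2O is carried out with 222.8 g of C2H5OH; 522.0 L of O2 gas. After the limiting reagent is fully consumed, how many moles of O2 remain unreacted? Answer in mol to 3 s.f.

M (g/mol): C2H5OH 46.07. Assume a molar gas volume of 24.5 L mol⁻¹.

n(C2H5OH) = 222.8 / 46.07 = 4.836 mol
n(O2) = 522.0 / 24.5 = 21.31 mol
n/ν for C2H5OH = 4.836/1 = 4.836
n/ν for O2 = 21.31/3 = 7.103
Smallest n/ν is C2H5OH → limiting reagent.
O2 consumed = (3/1) × 4.836 = 14.51 mol
O2 remaining = 21.31 − 14.51 = 6.800 mol

6.80 mol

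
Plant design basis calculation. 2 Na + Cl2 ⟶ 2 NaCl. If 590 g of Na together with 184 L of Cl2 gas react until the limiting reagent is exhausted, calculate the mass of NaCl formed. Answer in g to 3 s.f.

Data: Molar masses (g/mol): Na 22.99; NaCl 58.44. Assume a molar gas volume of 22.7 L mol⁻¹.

n(Na) = 590.0 / 22.99 = 25.66 mol
n(Cl2) = 184.0 / 22.7 = 8.106 mol
n/ν for Na = 25.66/2 = 12.83
n/ν for Cl2 = 8.106/1 = 8.106
Smallest n/ν is Cl2 → limiting reagent.
n(NaCl) = (2/1) × 8.106 = 16.21 mol
mass = 16.21 × 58.44 = 947.3 g

947 g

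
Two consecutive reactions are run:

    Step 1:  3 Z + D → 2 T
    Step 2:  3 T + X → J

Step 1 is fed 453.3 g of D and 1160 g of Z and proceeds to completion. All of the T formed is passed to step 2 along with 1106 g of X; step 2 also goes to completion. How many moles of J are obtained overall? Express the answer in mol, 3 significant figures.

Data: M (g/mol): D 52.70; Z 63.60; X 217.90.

Step 1:
n(D) = 453.3 / 52.70 = 8.602 mol
n(Z) = 1160 / 63.60 = 18.24 mol
n/ν for D = 8.602/1 = 8.602
n/ν for Z = 18.24/3 = 6.080
Smallest n/ν is Z → limiting reagent.
n(T) produced = (2/3) × 18.24 = 12.16 mol
Step 2:
n(T) available = 12.16 mol
n(X) = 1106 / 217.90 = 5.076 mol
n/ν for T = 12.16/3 = 4.053
n/ν for X = 5.076/1 = 5.076
Smallest n/ν is T → limiting reagent.
n(J) = (1/3) × 12.16 = 4.053 mol

4.05 mol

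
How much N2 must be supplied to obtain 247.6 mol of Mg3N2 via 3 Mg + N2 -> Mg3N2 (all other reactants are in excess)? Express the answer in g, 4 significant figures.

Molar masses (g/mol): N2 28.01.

n(Mg3N2) = 247.6 mol
n(N2) = (1/1) × 247.6 = 247.6 mol
mass = 247.6 × 28.01 = 6935 g

6935 g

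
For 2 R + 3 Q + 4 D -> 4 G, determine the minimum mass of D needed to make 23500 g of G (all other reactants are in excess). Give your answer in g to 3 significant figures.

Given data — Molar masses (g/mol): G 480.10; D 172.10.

8420 g

n(G) = 23500 / 480.10 = 48.95 mol
n(D) = (4/4) × 48.95 = 48.95 mol
mass = 48.95 × 172.10 = 8424 g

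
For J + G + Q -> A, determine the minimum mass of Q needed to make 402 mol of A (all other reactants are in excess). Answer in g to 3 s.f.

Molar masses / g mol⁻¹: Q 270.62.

109000 g

n(A) = 402.0 mol
n(Q) = (1/1) × 402.0 = 402.0 mol
mass = 402.0 × 270.62 = 108800 g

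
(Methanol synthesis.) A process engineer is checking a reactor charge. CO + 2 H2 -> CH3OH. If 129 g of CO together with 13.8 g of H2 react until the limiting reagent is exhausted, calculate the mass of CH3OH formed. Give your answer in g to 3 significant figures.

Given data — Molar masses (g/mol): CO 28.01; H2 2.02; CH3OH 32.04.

n(CO) = 129.0 / 28.01 = 4.605 mol
n(H2) = 13.80 / 2.02 = 6.832 mol
n/ν → CO: 4.605, H2: 3.416; H2 is limiting.
n(CH3OH) = (1/2) × 6.832 = 3.416 mol
mass = 3.416 × 32.04 = 109.4 g

109 g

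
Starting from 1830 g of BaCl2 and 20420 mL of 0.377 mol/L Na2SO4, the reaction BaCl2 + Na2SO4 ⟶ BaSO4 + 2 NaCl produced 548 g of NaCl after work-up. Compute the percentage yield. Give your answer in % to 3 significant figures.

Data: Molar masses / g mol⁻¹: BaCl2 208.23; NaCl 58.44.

n(BaCl2) = 1830 / 208.23 = 8.788 mol
n(Na2SO4) = 0.377 × 20420/1000 = 7.698 mol
n/ν for BaCl2 = 8.788/1 = 8.788
n/ν for Na2SO4 = 7.698/1 = 7.698
Smallest n/ν is Na2SO4 → limiting reagent.
theoretical n(NaCl) = (2/1) × 7.698 = 15.40 mol → 900.0 g
% yield = 548 / 900.0 × 100 = 60.89 %

60.9 %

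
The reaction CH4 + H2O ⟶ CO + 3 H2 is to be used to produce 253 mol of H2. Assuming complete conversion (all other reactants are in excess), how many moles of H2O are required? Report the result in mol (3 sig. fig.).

n(H2) = 253.0 mol
n(H2O) = (1/3) × 253.0 = 84.33 mol

84.3 mol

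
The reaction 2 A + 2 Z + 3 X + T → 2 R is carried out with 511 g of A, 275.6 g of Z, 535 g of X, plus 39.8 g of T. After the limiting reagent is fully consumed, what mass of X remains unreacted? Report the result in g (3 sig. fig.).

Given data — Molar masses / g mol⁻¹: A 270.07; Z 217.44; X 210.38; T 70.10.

n(A) = 511.0 / 270.07 = 1.892 mol
n(Z) = 275.6 / 217.44 = 1.267 mol
n(X) = 535.0 / 210.38 = 2.543 mol
n(T) = 39.80 / 70.10 = 0.5678 mol
n/ν for A = 1.892/2 = 0.9460
n/ν for Z = 1.267/2 = 0.6335
n/ν for X = 2.543/3 = 0.8477
n/ν for T = 0.5678/1 = 0.5678
Smallest n/ν is T → limiting reagent.
X consumed = (3/1) × 0.5678 = 1.703 mol
X remaining = 2.543 − 1.703 = 0.8400 mol
mass = 0.8400 × 210.38 = 176.7 g

177 g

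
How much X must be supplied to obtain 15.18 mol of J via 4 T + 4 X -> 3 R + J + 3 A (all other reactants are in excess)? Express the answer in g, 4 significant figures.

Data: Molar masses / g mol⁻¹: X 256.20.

15560 g

n(J) = 15.18 mol
n(X) = (4/1) × 15.18 = 60.72 mol
mass = 60.72 × 256.20 = 15560 g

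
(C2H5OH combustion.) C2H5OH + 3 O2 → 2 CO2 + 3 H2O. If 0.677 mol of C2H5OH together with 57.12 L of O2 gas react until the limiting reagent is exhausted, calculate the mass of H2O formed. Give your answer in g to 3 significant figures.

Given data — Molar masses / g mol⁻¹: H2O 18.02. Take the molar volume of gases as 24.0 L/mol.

n(C2H5OH) = 0.6770 mol
n(O2) = 57.12 / 24.0 = 2.380 mol
n/ν for C2H5OH = 0.6770/1 = 0.6770
n/ν for O2 = 2.380/3 = 0.7933
Smallest n/ν is C2H5OH → limiting reagent.
n(H2O) = (3/1) × 0.6770 = 2.031 mol
mass = 2.031 × 18.02 = 36.60 g

36.6 g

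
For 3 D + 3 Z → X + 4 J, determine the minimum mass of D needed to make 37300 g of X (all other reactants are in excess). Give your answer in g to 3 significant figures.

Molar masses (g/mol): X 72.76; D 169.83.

261000 g

n(X) = 37300 / 72.76 = 512.6 mol
n(D) = (3/1) × 512.6 = 1538 mol
mass = 1538 × 169.83 = 261200 g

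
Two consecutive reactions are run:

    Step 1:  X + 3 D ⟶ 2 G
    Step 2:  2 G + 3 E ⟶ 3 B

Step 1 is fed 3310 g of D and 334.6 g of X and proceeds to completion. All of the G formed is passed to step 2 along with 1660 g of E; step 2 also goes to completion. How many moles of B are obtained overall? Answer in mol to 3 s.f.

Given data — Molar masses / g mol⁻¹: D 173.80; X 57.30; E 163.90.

Step 1:
n(D) = 3310 / 173.80 = 19.04 mol
n(X) = 334.6 / 57.30 = 5.839 mol
n/ν → D: 6.347, X: 5.839; X is limiting.
n(G) produced = (2/1) × 5.839 = 11.68 mol
Step 2:
n(G) available = 11.68 mol
n(E) = 1660 / 163.90 = 10.13 mol
n/ν → G: 5.840, E: 3.377; E is limiting.
n(B) = (3/3) × 10.13 = 10.13 mol

10.1 mol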